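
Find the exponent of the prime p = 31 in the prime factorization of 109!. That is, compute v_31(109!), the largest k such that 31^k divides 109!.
v_31(109!) = 3

Legendre's formula: v_p(n!) = Σ_{k ≥ 1} ⌊n / p^k⌋. For p = 31, n = 109, the terms are:
  ⌊109/31^1⌋ = ⌊109/31⌋ = 3
(the next term ⌊109/31^2⌋ = 0, terminating the sum). Summing: v_31(109!) = 3 = 3.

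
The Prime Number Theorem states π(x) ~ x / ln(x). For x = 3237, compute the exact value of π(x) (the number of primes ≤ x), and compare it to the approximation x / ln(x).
π(3237) = 457;  x/ln(x) ≈ 400.50;  relative error ≈ 12.36%.

Directly count primes up to 3237: π(3237) = 457. The PNT approximation gives 3237/ln(3237) ≈ 3237/8.08240 ≈ 400.50. Relative error (π(x) − x/ln(x)) / π(x) ≈ 12.36%; the approximation is known to undercount slightly (Li(x) is a better estimate).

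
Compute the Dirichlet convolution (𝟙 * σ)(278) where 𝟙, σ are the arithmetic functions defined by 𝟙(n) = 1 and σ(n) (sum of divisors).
(𝟙 * σ)(278) = 564

Divisors of 278: [1, 2, 139, 278]. For each d | 278:
  d = 1: 𝟙(1) · σ(278/1) = 1 · 420 = 420
  d = 2: 𝟙(2) · σ(278/2) = 1 · 140 = 140
  d = 139: 𝟙(139) · σ(278/139) = 1 · 3 = 3
  d = 278: 𝟙(278) · σ(278/278) = 1 · 1 = 1
Summing: (𝟙 * σ)(278) = 420 + 140 + 3 + 1 = 564.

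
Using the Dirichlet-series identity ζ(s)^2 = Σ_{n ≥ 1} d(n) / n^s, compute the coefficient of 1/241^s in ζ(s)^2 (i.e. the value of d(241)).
d(241) = 2

ζ(s)^2 = (Σ 1/m^s)(Σ 1/k^s). The coefficient of 1/n^s in the product is the number of ordered pairs (m, k) with mk = n, which equals d(n). For n = 241, divisors are [1, 241], so d(241) = 2.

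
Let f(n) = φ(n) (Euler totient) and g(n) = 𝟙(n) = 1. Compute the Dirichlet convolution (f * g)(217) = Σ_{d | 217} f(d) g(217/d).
(φ * 𝟙)(217) = 217

Divisors of 217: [1, 7, 31, 217]. For each d | 217:
  d = 1: φ(1) · 𝟙(217/1) = 1 · 1 = 1
  d = 7: φ(7) · 𝟙(217/7) = 6 · 1 = 6
  d = 31: φ(31) · 𝟙(217/31) = 30 · 1 = 30
  d = 217: φ(217) · 𝟙(217/217) = 180 · 1 = 180
Summing: (φ * 𝟙)(217) = 1 + 6 + 30 + 180 = 217.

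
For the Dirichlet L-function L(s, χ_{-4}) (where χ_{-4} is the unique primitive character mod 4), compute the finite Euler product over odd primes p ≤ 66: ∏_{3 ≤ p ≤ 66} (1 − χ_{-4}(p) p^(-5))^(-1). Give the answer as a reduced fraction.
∏ = 478212334295798677259125227573990358291095208018494528428976877948999059062284551009530475199/480056794509206891424767146601704797711651986953735424570384919662551238689346859653136384000

The odd primes p ≤ 66 are [3, 5, 7, 11, 13, 17, 19, 23, 29, 31, 37, 41, 43, 47, 53, 59, 61]. For each, χ(p) = 1 if p ≡ 1 mod 4, χ(p) = −1 if p ≡ 3 mod 4. Taking (1 − χ(p)/p^5)^(-1) = p^5/(p^5 − χ(p)): (1 − (-1)/3^5)^(-1) · (1 − (1)/5^5)^(-1) · (1 − (-1)/7^5)^(-1) · (1 − (-1)/11^5)^(-1) · (1 − (1)/13^5)^(-1) · (1 − (1)/17^5)^(-1) · (1 − (-1)/19^5)^(-1) · (1 − (-1)/23^5)^(-1) · (1 − (1)/29^5)^(-1) · (1 − (-1)/31^5)^(-1) · (1 − (1)/37^5)^(-1) · (1 − (1)/41^5)^(-1) · (1 − (-1)/43^5)^(-1) · (1 − (-1)/47^5)^(-1) · (1 − (1)/53^5)^(-1) · (1 − (-1)/59^5)^(-1) · (1 − (1)/61^5)^(-1) = 478212334295798677259125227573990358291095208018494528428976877948999059062284551009530475199/480056794509206891424767146601704797711651986953735424570384919662551238689346859653136384000.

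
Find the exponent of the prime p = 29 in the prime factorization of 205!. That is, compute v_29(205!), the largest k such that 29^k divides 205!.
v_29(205!) = 7

Legendre's formula: v_p(n!) = Σ_{k ≥ 1} ⌊n / p^k⌋. For p = 29, n = 205, the terms are:
  ⌊205/29^1⌋ = ⌊205/29⌋ = 7
(the next term ⌊205/29^2⌋ = 0, terminating the sum). Summing: v_29(205!) = 7 = 7.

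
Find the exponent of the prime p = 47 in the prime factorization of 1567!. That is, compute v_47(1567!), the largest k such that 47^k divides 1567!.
v_47(1567!) = 33

Legendre's formula: v_p(n!) = Σ_{k ≥ 1} ⌊n / p^k⌋. For p = 47, n = 1567, the terms are:
  ⌊1567/47^1⌋ = ⌊1567/47⌋ = 33
(the next term ⌊1567/47^2⌋ = 0, terminating the sum). Summing: v_47(1567!) = 33 = 33.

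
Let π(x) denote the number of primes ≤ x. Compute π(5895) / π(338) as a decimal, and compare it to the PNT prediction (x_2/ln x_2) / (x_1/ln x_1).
π(5895)/π(338) = 775/68 ≈ 11.3971;  PNT prediction ≈ 11.6978.

π(338) = 68 and π(5895) = 775, so π(5895)/π(338) ≈ 11.3971. The PNT-predicted ratio is (5895/ln(5895)) / (338/ln(338)) ≈ 11.6978. The two agree to within a few percent, as expected.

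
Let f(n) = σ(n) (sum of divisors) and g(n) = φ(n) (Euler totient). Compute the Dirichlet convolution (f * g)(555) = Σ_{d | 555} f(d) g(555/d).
(σ * φ)(555) = 4440

Divisors of 555: [1, 3, 5, 15, 37, 111, 185, 555]. For each d | 555:
  d = 1: σ(1) · φ(555/1) = 1 · 288 = 288
  d = 3: σ(3) · φ(555/3) = 4 · 144 = 576
  d = 5: σ(5) · φ(555/5) = 6 · 72 = 432
  d = 15: σ(15) · φ(555/15) = 24 · 36 = 864
  d = 37: σ(37) · φ(555/37) = 38 · 8 = 304
  d = 111: σ(111) · φ(555/111) = 152 · 4 = 608
  d = 185: σ(185) · φ(555/185) = 228 · 2 = 456
  d = 555: σ(555) · φ(555/555) = 912 · 1 = 912
Summing: (σ * φ)(555) = 288 + 576 + 432 + 864 + 304 + 608 + 456 + 912 = 4440.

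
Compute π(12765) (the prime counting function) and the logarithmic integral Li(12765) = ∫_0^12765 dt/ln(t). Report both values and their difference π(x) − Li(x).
π(12765) = 1523;  Li(12765) ≈ 1542.28;  π(x) − Li(x) ≈ -19.28.

Direct count of primes ≤ 12765 gives π(12765) = 1523. Numerical evaluation of the logarithmic integral gives Li(12765) ≈ 1542.28. The difference π(x) − Li(x) ≈ -19.28 is typically negative for small/moderate x (Li(x) overestimates), though Littlewood's theorem shows this sign changes infinitely often.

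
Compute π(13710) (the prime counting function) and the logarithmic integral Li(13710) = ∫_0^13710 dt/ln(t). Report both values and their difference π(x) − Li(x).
π(13710) = 1621;  Li(13710) ≈ 1641.85;  π(x) − Li(x) ≈ -20.85.

Direct count of primes ≤ 13710 gives π(13710) = 1621. Numerical evaluation of the logarithmic integral gives Li(13710) ≈ 1641.85. The difference π(x) − Li(x) ≈ -20.85 is typically negative for small/moderate x (Li(x) overestimates), though Littlewood's theorem shows this sign changes infinitely often.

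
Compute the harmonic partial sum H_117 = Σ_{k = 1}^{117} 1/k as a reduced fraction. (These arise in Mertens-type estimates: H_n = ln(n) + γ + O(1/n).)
H_117 = 92871598140184128096692969865041386290666258684529/17379782769567790172972927968296006432665936992320

Direct summation: H_117 = 1 + 1/2 + ... + 1/117. The least common denominator is lcm(1, ..., 117) = 955888052326228459513511038256280353796626534577600; over this denominator the numerator is 955888052326228459513511038256280353796626534577600 + 477944026163114229756755519128140176898313267288800 + 318629350775409486504503679418760117932208844859200 + 238972013081557114878377759564070088449156633644400 + 191177610465245691902702207651256070759325306915520 + 159314675387704743252251839709380058966104422429600 + 136555436046604065644787291179468621970946647796800 + 119486006540778557439188879782035044224578316822200 + 106209783591803162168167893139586705977402948286400 + 95588805232622845951351103825628035379662653457760 + 86898913847838950864864639841480032163329684961600 + 79657337693852371626125919854690029483052211214800 + 73529850178940650731808541404329257984355887275200 + 68277718023302032822393645589734310985473323898400 + 63725870155081897300900735883752023586441768971840 + 59743003270389278719594439891017522112289158411100 + 56228708960366379971383002250369432576272149092800 + 53104891795901581084083946569793352988701474143200 + 50309897490854129448079528329277913357717186030400 + 47794402616311422975675551912814017689831326728880 + 45518478682201355214929097059822873990315549265600 + 43449456923919475432432319920740016081664842480800 + 41560350101140367804935262532881754512896805851200 + 39828668846926185813062959927345014741526105607400 + 38235522093049138380540441530251214151865061383104 + 36764925089470325365904270702164628992177943637600 + 35403261197267720722722631046528901992467649428800 + 34138859011651016411196822794867155492736661949200 + 32961656976766498603914173732975184613676777054400 + 31862935077540948650450367941876011793220884485920 + 30835098462136401919790678653428398509568597889600 + 29871501635194639359797219945508761056144579205550 + 28966304615946316954954879947160010721109894987200 + 28114354480183189985691501125184716288136074546400 + 27311087209320813128957458235893724394189329559360 + 26552445897950790542041973284896676494350737071600 + 25834812225033201608473271304223793345854771204800 + 25154948745427064724039764164638956678858593015200 + 24509950059646883577269513801443085994785295758400 + 23897201308155711487837775956407008844915663364440 + 23314342739664108768622220445275130580405525233600 + 22759239341100677607464548529911436995157774632800 + 22229954705261126965430489261773961716200617083200 + 21724728461959737716216159960370008040832421240400 + 21241956718360632433633578627917341195480589657280 + 20780175050570183902467631266440877256448402925600 + 20338043666515499138585341239495326676523968820800 + 19914334423463092906531479963672507370763052803700 + 19507919435229152234969613025638374567278092542400 + 19117761046524569190270220765125607075932530691552 + 18742902986788793323794334083456477525424049697600 + 18382462544735162682952135351082314496088971818800 + 18035623628796763387047378080307176486728802539200 + 17701630598633860361361315523264450996233824714400 + 17379782769567790172972927968296006432665936992320 + 17069429505825508205598411397433577746368330974600 + 16769965830284709816026509443092637785905728676800 + 16480828488383249301957086866487592306838388527200 + 16201492412308956940906966750106446674519093806400 + 15931467538770474325225183970938005896610442242960 + 15670295939774237041205098987807874652403713681600 + 15417549231068200959895339326714199254784298944800 + 15172826227400451738309699019940957996771849755200 + 14935750817597319679898609972754380528072289602775 + 14705970035788130146361708280865851596871177455040 + 14483152307973158477477439973580005360554947493600 + 14266985855615350141992702063526572444725769172800 + 14057177240091594992845750562592358144068037273200 + 13853450033713455934978420844293918170965601950400 + 13655543604660406564478729117946862197094664779680 + 13463212004594767035401563919102540194318683585600 + 13276222948975395271020986642448338247175368535800 + 13094356881181211774157685455565484298583925131200 + 12917406112516600804236635652111896672927385602400 + 12745174031016379460180147176750404717288353794368 + 12577474372713532362019882082319478339429296507600 + 12414130549691278694980662834497147451904240708800 + 12254975029823441788634756900721542997392647879200 + 12099848763623145057133051117168105744261095374400 + 11948600654077855743918887978203504422457831682220 + 11801087065755906907574210348842967330822549809600 + 11657171369832054384311110222637565290202762616800 + 11516723522002752524259169135617835587911163067200 + 11379619670550338803732274264955718497578887316400 + 11245741792073275994276600450073886515254429818560 + 11114977352630563482715244630886980858100308541600 + 10987218992255499534638057910991728204558925684800 + 10862364230979868858108079980185004020416210620200 + 10740315194676724264196753238834610716816028478400 + 10620978359180316216816789313958670597740294828640 + 10504264311277235818829791629189893997765126753600 + 10390087525285091951233815633220438628224201462800 + 10278366154045467306596892884476132836522865963200 + 10169021833257749569292670619747663338261984410400 + 10061979498170825889615905665855582671543437206080 + 9957167211731546453265739981836253685381526401850 + 9854516003363179994984649878930725296872438500800 + 9753959717614576117484806512819187283639046271200 + 9655434871982105651651626649053336907036631662400 + 9558880523262284595135110382562803537966265345776 + 9464238141843846133797138992636439146501252817600 + 9371451493394396661897167041728238762712024848800 + 9280466527439111257412728526760003434918704219200 + 9191231272367581341476067675541157248044485909400 + 9103695736440271042985819411964574798063109853120 + 9017811814398381693523689040153588243364401269600 + 8933533199310546350593561105198881811183425556800 + 8850815299316930180680657761632225498116912357200 + 8769615158956224399206523286754865631161711326400 + 8689891384783895086486463984148003216332968496160 + 8611604075011067202824423768074597781951590401600 + 8534714752912754102799205698716788873184165487300 + 8459186303771933270031071135011330564571916235200 + 8384982915142354908013254721546318892952864338400 + 8312070020228073560987052506576350902579361170240 + 8240414244191624650978543433243796153419194263600 + 8169983353215627859089837933814361998261765252800 = 5107937897710127045318113342577276245986644227649095, so H_117 = 5107937897710127045318113342577276245986644227649095/955888052326228459513511038256280353796626534577600; reducing by gcd(5107937897710127045318113342577276245986644227649095, 955888052326228459513511038256280353796626534577600) = 55 gives 92871598140184128096692969865041386290666258684529/17379782769567790172972927968296006432665936992320 ≈ 5.34366. (The PNT-adjacent estimate ln(117) + γ ≈ 5.33939 matches within O(1/n).)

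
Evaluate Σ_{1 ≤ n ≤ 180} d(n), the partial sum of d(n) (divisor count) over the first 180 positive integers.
Σ_{n ≤ 180} d(n) = 971

Compute d(n) for each 1 ≤ n ≤ 180: d(1) = 1, d(2) = 2, d(3) = 2, d(4) = 3, d(5) = 2, d(6) = 4, d(7) = 2, d(8) = 4, d(9) = 3, d(10) = 4, d(11) = 2, d(12) = 6, d(13) = 2, d(14) = 4, d(15) = 4, d(16) = 5, d(17) = 2, d(18) = 6, d(19) = 2, d(20) = 6, d(21) = 4, d(22) = 4, d(23) = 2, d(24) = 8, d(25) = 3, d(26) = 4, d(27) = 4, d(28) = 6, d(29) = 2, d(30) = 8, d(31) = 2, d(32) = 6, d(33) = 4, d(34) = 4, d(35) = 4, d(36) = 9, d(37) = 2, d(38) = 4, d(39) = 4, d(40) = 8, d(41) = 2, d(42) = 8, d(43) = 2, d(44) = 6, d(45) = 6, d(46) = 4, d(47) = 2, d(48) = 10, d(49) = 3, d(50) = 6, d(51) = 4, d(52) = 6, d(53) = 2, d(54) = 8, d(55) = 4, d(56) = 8, d(57) = 4, d(58) = 4, d(59) = 2, d(60) = 12, d(61) = 2, d(62) = 4, d(63) = 6, d(64) = 7, d(65) = 4, d(66) = 8, d(67) = 2, d(68) = 6, d(69) = 4, d(70) = 8, d(71) = 2, d(72) = 12, d(73) = 2, d(74) = 4, d(75) = 6, d(76) = 6, d(77) = 4, d(78) = 8, d(79) = 2, d(80) = 10, d(81) = 5, d(82) = 4, d(83) = 2, d(84) = 12, d(85) = 4, d(86) = 4, d(87) = 4, d(88) = 8, d(89) = 2, d(90) = 12, d(91) = 4, d(92) = 6, d(93) = 4, d(94) = 4, d(95) = 4, d(96) = 12, d(97) = 2, d(98) = 6, d(99) = 6, d(100) = 9, d(101) = 2, d(102) = 8, d(103) = 2, d(104) = 8, d(105) = 8, d(106) = 4, d(107) = 2, d(108) = 12, d(109) = 2, d(110) = 8, d(111) = 4, d(112) = 10, d(113) = 2, d(114) = 8, d(115) = 4, d(116) = 6, d(117) = 6, d(118) = 4, d(119) = 4, d(120) = 16, d(121) = 3, d(122) = 4, d(123) = 4, d(124) = 6, d(125) = 4, d(126) = 12, d(127) = 2, d(128) = 8, d(129) = 4, d(130) = 8, d(131) = 2, d(132) = 12, d(133) = 4, d(134) = 4, d(135) = 8, d(136) = 8, d(137) = 2, d(138) = 8, d(139) = 2, d(140) = 12, d(141) = 4, d(142) = 4, d(143) = 4, d(144) = 15, d(145) = 4, d(146) = 4, d(147) = 6, d(148) = 6, d(149) = 2, d(150) = 12, d(151) = 2, d(152) = 8, d(153) = 6, d(154) = 8, d(155) = 4, d(156) = 12, d(157) = 2, d(158) = 4, d(159) = 4, d(160) = 12, d(161) = 4, d(162) = 10, d(163) = 2, d(164) = 6, d(165) = 8, d(166) = 4, d(167) = 2, d(168) = 16, d(169) = 3, d(170) = 8, d(171) = 6, d(172) = 6, d(173) = 2, d(174) = 8, d(175) = 6, d(176) = 10, d(177) = 4, d(178) = 4, d(179) = 2, d(180) = 18. Summing all 180 values: 971. (Dirichlet's divisor formula: Σ_{n ≤ x} d(n) = x ln(x) + (2γ − 1) x + O(√x). For x = 180, the asymptotic estimate is ≈ 962.53.)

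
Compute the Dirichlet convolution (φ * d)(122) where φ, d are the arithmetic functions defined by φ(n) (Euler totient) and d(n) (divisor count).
(φ * d)(122) = 186

Divisors of 122: [1, 2, 61, 122]. For each d | 122:
  d = 1: φ(1) · d(122/1) = 1 · 4 = 4
  d = 2: φ(2) · d(122/2) = 1 · 2 = 2
  d = 61: φ(61) · d(122/61) = 60 · 2 = 120
  d = 122: φ(122) · d(122/122) = 60 · 1 = 60
Summing: (φ * d)(122) = 4 + 2 + 120 + 60 = 186.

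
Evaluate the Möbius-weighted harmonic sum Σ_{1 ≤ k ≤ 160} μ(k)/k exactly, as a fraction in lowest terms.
Σ μ(k)/k = 64913714004742152105857055486137916673345137521594294887693/5053595284816784977233681012564534887436795806841425346061410

Values of μ(k) for 1 ≤ k ≤ 160: μ(1) = 1, μ(2) = -1, μ(3) = -1, μ(5) = -1, μ(6) = 1, μ(7) = -1, μ(10) = 1, μ(11) = -1, μ(13) = -1, μ(14) = 1, μ(15) = 1, μ(17) = -1, μ(19) = -1, μ(21) = 1, μ(22) = 1, μ(23) = -1, μ(26) = 1, μ(29) = -1, μ(30) = -1, μ(31) = -1, μ(33) = 1, μ(34) = 1, μ(35) = 1, μ(37) = -1, μ(38) = 1, μ(39) = 1, μ(41) = -1, μ(42) = -1, μ(43) = -1, μ(46) = 1, μ(47) = -1, μ(51) = 1, μ(53) = -1, μ(55) = 1, μ(57) = 1, μ(58) = 1, μ(59) = -1, μ(61) = -1, μ(62) = 1, μ(65) = 1, μ(66) = -1, μ(67) = -1, μ(69) = 1, μ(70) = -1, μ(71) = -1, μ(73) = -1, μ(74) = 1, μ(77) = 1, μ(78) = -1, μ(79) = -1, μ(82) = 1, μ(83) = -1, μ(85) = 1, μ(86) = 1, μ(87) = 1, μ(89) = -1, μ(91) = 1, μ(93) = 1, μ(94) = 1, μ(95) = 1, μ(97) = -1, μ(101) = -1, μ(102) = -1, μ(103) = -1, μ(105) = -1, μ(106) = 1, μ(107) = -1, μ(109) = -1, μ(110) = -1, μ(111) = 1, μ(113) = -1, μ(114) = -1, μ(115) = 1, μ(118) = 1, μ(119) = 1, μ(122) = 1, μ(123) = 1, μ(127) = -1, μ(129) = 1, μ(130) = -1, μ(131) = -1, μ(133) = 1, μ(134) = 1, μ(137) = -1, μ(138) = -1, μ(139) = -1, μ(141) = 1, μ(142) = 1, μ(143) = 1, μ(145) = 1, μ(146) = 1, μ(149) = -1, μ(151) = -1, μ(154) = -1, μ(155) = 1, μ(157) = -1, μ(158) = 1, μ(159) = 1, with μ = 0 on non-squarefree integers. Summing μ(k)/k for k where μ(k) ≠ 0 gives 64913714004742152105857055486137916673345137521594294887693/5053595284816784977233681012564534887436795806841425346061410 ≈ 0.0128. (PNT ⟺ this sum → 0 as n → ∞.)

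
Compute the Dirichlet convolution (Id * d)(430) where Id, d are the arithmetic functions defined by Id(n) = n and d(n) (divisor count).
(Id * d)(430) = 1260

Divisors of 430: [1, 2, 5, 10, 43, 86, 215, 430]. For each d | 430:
  d = 1: Id(1) · d(430/1) = 1 · 8 = 8
  d = 2: Id(2) · d(430/2) = 2 · 4 = 8
  d = 5: Id(5) · d(430/5) = 5 · 4 = 20
  d = 10: Id(10) · d(430/10) = 10 · 2 = 20
  d = 43: Id(43) · d(430/43) = 43 · 4 = 172
  d = 86: Id(86) · d(430/86) = 86 · 2 = 172
  d = 215: Id(215) · d(430/215) = 215 · 2 = 430
  d = 430: Id(430) · d(430/430) = 430 · 1 = 430
Summing: (Id * d)(430) = 8 + 8 + 20 + 20 + 172 + 172 + 430 + 430 = 1260.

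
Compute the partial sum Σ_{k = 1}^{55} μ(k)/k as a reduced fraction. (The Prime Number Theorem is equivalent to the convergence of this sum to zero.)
Σ μ(k)/k = -17255220085293371/10863052825730014910

Values of μ(k) for 1 ≤ k ≤ 55: μ(1) = 1, μ(2) = -1, μ(3) = -1, μ(5) = -1, μ(6) = 1, μ(7) = -1, μ(10) = 1, μ(11) = -1, μ(13) = -1, μ(14) = 1, μ(15) = 1, μ(17) = -1, μ(19) = -1, μ(21) = 1, μ(22) = 1, μ(23) = -1, μ(26) = 1, μ(29) = -1, μ(30) = -1, μ(31) = -1, μ(33) = 1, μ(34) = 1, μ(35) = 1, μ(37) = -1, μ(38) = 1, μ(39) = 1, μ(41) = -1, μ(42) = -1, μ(43) = -1, μ(46) = 1, μ(47) = -1, μ(51) = 1, μ(53) = -1, μ(55) = 1, with μ = 0 on non-squarefree integers. Summing μ(k)/k for k where μ(k) ≠ 0 gives -17255220085293371/10863052825730014910 ≈ -0.0016. (PNT ⟺ this sum → 0 as n → ∞.)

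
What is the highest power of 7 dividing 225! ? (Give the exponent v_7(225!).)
v_7(225!) = 36

Legendre's formula: v_p(n!) = Σ_{k ≥ 1} ⌊n / p^k⌋. For p = 7, n = 225, the terms are:
  ⌊225/7^1⌋ = ⌊225/7⌋ = 32
  ⌊225/7^2⌋ = ⌊225/49⌋ = 4
(the next term ⌊225/7^3⌋ = 0, terminating the sum). Summing: v_7(225!) = 32 + 4 = 36.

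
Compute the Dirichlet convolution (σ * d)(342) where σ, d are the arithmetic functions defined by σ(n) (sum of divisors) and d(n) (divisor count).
(σ * d)(342) = 2640

Divisors of 342: [1, 2, 3, 6, 9, 18, 19, 38, 57, 114, 171, 342]. For each d | 342:
  d = 1: σ(1) · d(342/1) = 1 · 12 = 12
  d = 2: σ(2) · d(342/2) = 3 · 6 = 18
  d = 3: σ(3) · d(342/3) = 4 · 8 = 32
  d = 6: σ(6) · d(342/6) = 12 · 4 = 48
  d = 9: σ(9) · d(342/9) = 13 · 4 = 52
  d = 18: σ(18) · d(342/18) = 39 · 2 = 78
  d = 19: σ(19) · d(342/19) = 20 · 6 = 120
  d = 38: σ(38) · d(342/38) = 60 · 3 = 180
  d = 57: σ(57) · d(342/57) = 80 · 4 = 320
  d = 114: σ(114) · d(342/114) = 240 · 2 = 480
  d = 171: σ(171) · d(342/171) = 260 · 2 = 520
  d = 342: σ(342) · d(342/342) = 780 · 1 = 780
Summing: (σ * d)(342) = 12 + 18 + 32 + 48 + 52 + 78 + 120 + 180 + 320 + 480 + 520 + 780 = 2640.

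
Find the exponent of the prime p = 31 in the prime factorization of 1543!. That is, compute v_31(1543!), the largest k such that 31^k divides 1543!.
v_31(1543!) = 50

Legendre's formula: v_p(n!) = Σ_{k ≥ 1} ⌊n / p^k⌋. For p = 31, n = 1543, the terms are:
  ⌊1543/31^1⌋ = ⌊1543/31⌋ = 49
  ⌊1543/31^2⌋ = ⌊1543/961⌋ = 1
(the next term ⌊1543/31^3⌋ = 0, terminating the sum). Summing: v_31(1543!) = 49 + 1 = 50.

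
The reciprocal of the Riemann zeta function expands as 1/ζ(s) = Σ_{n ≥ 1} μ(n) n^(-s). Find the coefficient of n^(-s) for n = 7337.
μ(7337) = -1

Factor n = 7337 = 11 · 23 · 29. μ(n) = 0 if any exponent ≥ 2 (not squarefree); otherwise μ(n) = (−1)^{ω(n)} where ω(n) is the number of distinct prime factors. Applying: μ(7337) = -1.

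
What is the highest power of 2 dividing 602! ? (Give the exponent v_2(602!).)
v_2(602!) = 597

Legendre's formula: v_p(n!) = Σ_{k ≥ 1} ⌊n / p^k⌋. For p = 2, n = 602, the terms are:
  ⌊602/2^1⌋ = ⌊602/2⌋ = 301
  ⌊602/2^2⌋ = ⌊602/4⌋ = 150
  ⌊602/2^3⌋ = ⌊602/8⌋ = 75
  ⌊602/2^4⌋ = ⌊602/16⌋ = 37
  ⌊602/2^5⌋ = ⌊602/32⌋ = 18
  ⌊602/2^6⌋ = ⌊602/64⌋ = 9
  ⌊602/2^7⌋ = ⌊602/128⌋ = 4
  ⌊602/2^8⌋ = ⌊602/256⌋ = 2
  ⌊602/2^9⌋ = ⌊602/512⌋ = 1
(the next term ⌊602/2^10⌋ = 0, terminating the sum). Summing: v_2(602!) = 301 + 150 + 75 + 37 + 18 + 9 + 4 + 2 + 1 = 597.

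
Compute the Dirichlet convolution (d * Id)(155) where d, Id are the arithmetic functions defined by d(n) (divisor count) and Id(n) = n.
(d * Id)(155) = 231

Divisors of 155: [1, 5, 31, 155]. For each d | 155:
  d = 1: d(1) · Id(155/1) = 1 · 155 = 155
  d = 5: d(5) · Id(155/5) = 2 · 31 = 62
  d = 31: d(31) · Id(155/31) = 2 · 5 = 10
  d = 155: d(155) · Id(155/155) = 4 · 1 = 4
Summing: (d * Id)(155) = 155 + 62 + 10 + 4 = 231.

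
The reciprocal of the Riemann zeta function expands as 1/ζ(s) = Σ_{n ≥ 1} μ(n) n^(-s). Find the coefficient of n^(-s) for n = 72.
μ(72) = 0

Factor n = 72 = 2^3 · 3^2. μ(n) = 0 if any exponent ≥ 2 (not squarefree); otherwise μ(n) = (−1)^{ω(n)} where ω(n) is the number of distinct prime factors. Applying: μ(72) = 0.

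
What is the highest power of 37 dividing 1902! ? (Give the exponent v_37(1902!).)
v_37(1902!) = 52

Legendre's formula: v_p(n!) = Σ_{k ≥ 1} ⌊n / p^k⌋. For p = 37, n = 1902, the terms are:
  ⌊1902/37^1⌋ = ⌊1902/37⌋ = 51
  ⌊1902/37^2⌋ = ⌊1902/1369⌋ = 1
(the next term ⌊1902/37^3⌋ = 0, terminating the sum). Summing: v_37(1902!) = 51 + 1 = 52.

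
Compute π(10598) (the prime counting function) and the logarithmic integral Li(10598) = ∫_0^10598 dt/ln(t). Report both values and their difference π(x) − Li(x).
π(10598) = 1292;  Li(10598) ≈ 1310.86;  π(x) − Li(x) ≈ -18.86.

Direct count of primes ≤ 10598 gives π(10598) = 1292. Numerical evaluation of the logarithmic integral gives Li(10598) ≈ 1310.86. The difference π(x) − Li(x) ≈ -18.86 is typically negative for small/moderate x (Li(x) overestimates), though Littlewood's theorem shows this sign changes infinitely often.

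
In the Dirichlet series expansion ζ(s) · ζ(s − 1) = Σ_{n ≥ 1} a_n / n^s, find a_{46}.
σ(46) = 72

In the product (Σ m^0/m^s)(Σ k / k^s) = Σ (Σ_{d | n} d) / n^s, the coefficient of 1/n^s is σ(n) = Σ_{d | n} d. For n = 46, divisors are [1, 2, 23, 46]; summing: σ(46) = 72.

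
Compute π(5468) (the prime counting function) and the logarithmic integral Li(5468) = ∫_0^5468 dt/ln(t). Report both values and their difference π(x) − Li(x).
π(5468) = 721;  Li(5468) ≈ 738.94;  π(x) − Li(x) ≈ -17.94.

Direct count of primes ≤ 5468 gives π(5468) = 721. Numerical evaluation of the logarithmic integral gives Li(5468) ≈ 738.94. The difference π(x) − Li(x) ≈ -17.94 is typically negative for small/moderate x (Li(x) overestimates), though Littlewood's theorem shows this sign changes infinitely often.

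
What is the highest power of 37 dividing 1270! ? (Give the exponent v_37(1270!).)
v_37(1270!) = 34

Legendre's formula: v_p(n!) = Σ_{k ≥ 1} ⌊n / p^k⌋. For p = 37, n = 1270, the terms are:
  ⌊1270/37^1⌋ = ⌊1270/37⌋ = 34
(the next term ⌊1270/37^2⌋ = 0, terminating the sum). Summing: v_37(1270!) = 34 = 34.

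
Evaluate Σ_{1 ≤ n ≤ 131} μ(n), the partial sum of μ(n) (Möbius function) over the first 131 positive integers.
Σ_{n ≤ 131} μ(n) = -3

Compute μ(n) for each 1 ≤ n ≤ 131: μ(1) = 1, μ(2) = -1, μ(3) = -1, μ(4) = 0, μ(5) = -1, μ(6) = 1, μ(7) = -1, μ(8) = 0, μ(9) = 0, μ(10) = 1, μ(11) = -1, μ(12) = 0, μ(13) = -1, μ(14) = 1, μ(15) = 1, μ(16) = 0, μ(17) = -1, μ(18) = 0, μ(19) = -1, μ(20) = 0, μ(21) = 1, μ(22) = 1, μ(23) = -1, μ(24) = 0, μ(25) = 0, μ(26) = 1, μ(27) = 0, μ(28) = 0, μ(29) = -1, μ(30) = -1, μ(31) = -1, μ(32) = 0, μ(33) = 1, μ(34) = 1, μ(35) = 1, μ(36) = 0, μ(37) = -1, μ(38) = 1, μ(39) = 1, μ(40) = 0, μ(41) = -1, μ(42) = -1, μ(43) = -1, μ(44) = 0, μ(45) = 0, μ(46) = 1, μ(47) = -1, μ(48) = 0, μ(49) = 0, μ(50) = 0, μ(51) = 1, μ(52) = 0, μ(53) = -1, μ(54) = 0, μ(55) = 1, μ(56) = 0, μ(57) = 1, μ(58) = 1, μ(59) = -1, μ(60) = 0, μ(61) = -1, μ(62) = 1, μ(63) = 0, μ(64) = 0, μ(65) = 1, μ(66) = -1, μ(67) = -1, μ(68) = 0, μ(69) = 1, μ(70) = -1, μ(71) = -1, μ(72) = 0, μ(73) = -1, μ(74) = 1, μ(75) = 0, μ(76) = 0, μ(77) = 1, μ(78) = -1, μ(79) = -1, μ(80) = 0, μ(81) = 0, μ(82) = 1, μ(83) = -1, μ(84) = 0, μ(85) = 1, μ(86) = 1, μ(87) = 1, μ(88) = 0, μ(89) = -1, μ(90) = 0, μ(91) = 1, μ(92) = 0, μ(93) = 1, μ(94) = 1, μ(95) = 1, μ(96) = 0, μ(97) = -1, μ(98) = 0, μ(99) = 0, μ(100) = 0, μ(101) = -1, μ(102) = -1, μ(103) = -1, μ(104) = 0, μ(105) = -1, μ(106) = 1, μ(107) = -1, μ(108) = 0, μ(109) = -1, μ(110) = -1, μ(111) = 1, μ(112) = 0, μ(113) = -1, μ(114) = -1, μ(115) = 1, μ(116) = 0, μ(117) = 0, μ(118) = 1, μ(119) = 1, μ(120) = 0, μ(121) = 0, μ(122) = 1, μ(123) = 1, μ(124) = 0, μ(125) = 0, μ(126) = 0, μ(127) = -1, μ(128) = 0, μ(129) = 1, μ(130) = -1, μ(131) = -1. Summing all 131 values: -3. (Mertens function M(x) = Σ_{n ≤ x} μ(n); on average M(x) should be small (PNT ⟺ M(x) = o(x)).)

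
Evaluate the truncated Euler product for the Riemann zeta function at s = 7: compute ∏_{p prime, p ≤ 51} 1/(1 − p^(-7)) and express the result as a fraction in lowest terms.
∏ = 23382886769632432571789841128782562016512130510871147719864543051070039135878767058418261603816212645625/23189273096315310437319062436725495011112024414316439805760324840606793884675752039664775666767203598336

The primes p ≤ 51 are [2, 3, 5, 7, 11, 13, 17, 19, 23, 29, 31, 37, 41, 43, 47]. For each prime, (1 − 1/p^7)^(-1) = p^7 / (p^7 − 1). The product is (1 − 1/2^7)^(-1), (1 − 1/3^7)^(-1), (1 − 1/5^7)^(-1), (1 − 1/7^7)^(-1), (1 − 1/11^7)^(-1), (1 − 1/13^7)^(-1), (1 − 1/17^7)^(-1), (1 − 1/19^7)^(-1), (1 − 1/23^7)^(-1), (1 − 1/29^7)^(-1), (1 − 1/31^7)^(-1), (1 − 1/37^7)^(-1), (1 − 1/41^7)^(-1), (1 − 1/43^7)^(-1), (1 − 1/47^7)^(-1) = ∏ p^7 / (p^7 − 1) = 23382886769632432571789841128782562016512130510871147719864543051070039135878767058418261603816212645625/23189273096315310437319062436725495011112024414316439805760324840606793884675752039664775666767203598336.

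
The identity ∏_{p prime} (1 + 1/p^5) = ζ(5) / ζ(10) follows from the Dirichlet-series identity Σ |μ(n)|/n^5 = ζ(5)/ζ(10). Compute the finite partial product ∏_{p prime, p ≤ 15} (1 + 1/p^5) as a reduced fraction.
∏ = 3142700502292816/3033799133990625

The primes p ≤ 15 are [2, 3, 5, 7, 11, 13]. For each, (1 + 1/p^5) = (p^5 + 1)/p^5. Multiplying these fractions over p ∈ [2, 3, 5, 7, 11, 13] gives 3142700502292816/3033799133990625. (In the limit P → ∞ this tends to ζ(5)/ζ(10).)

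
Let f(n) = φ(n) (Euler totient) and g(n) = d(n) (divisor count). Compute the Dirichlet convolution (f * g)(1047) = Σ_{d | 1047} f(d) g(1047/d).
(φ * d)(1047) = 1400

Divisors of 1047: [1, 3, 349, 1047]. For each d | 1047:
  d = 1: φ(1) · d(1047/1) = 1 · 4 = 4
  d = 3: φ(3) · d(1047/3) = 2 · 2 = 4
  d = 349: φ(349) · d(1047/349) = 348 · 2 = 696
  d = 1047: φ(1047) · d(1047/1047) = 696 · 1 = 696
Summing: (φ * d)(1047) = 4 + 4 + 696 + 696 = 1400.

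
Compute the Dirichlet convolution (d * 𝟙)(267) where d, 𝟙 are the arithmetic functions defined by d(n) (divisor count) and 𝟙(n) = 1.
(d * 𝟙)(267) = 9

Divisors of 267: [1, 3, 89, 267]. For each d | 267:
  d = 1: d(1) · 𝟙(267/1) = 1 · 1 = 1
  d = 3: d(3) · 𝟙(267/3) = 2 · 1 = 2
  d = 89: d(89) · 𝟙(267/89) = 2 · 1 = 2
  d = 267: d(267) · 𝟙(267/267) = 4 · 1 = 4
Summing: (d * 𝟙)(267) = 1 + 2 + 2 + 4 = 9.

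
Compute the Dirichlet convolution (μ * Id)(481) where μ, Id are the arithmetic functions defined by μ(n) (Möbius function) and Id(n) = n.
(μ * Id)(481) = 432

Divisors of 481: [1, 13, 37, 481]. For each d | 481:
  d = 1: μ(1) · Id(481/1) = 1 · 481 = 481
  d = 13: μ(13) · Id(481/13) = -1 · 37 = -37
  d = 37: μ(37) · Id(481/37) = -1 · 13 = -13
  d = 481: μ(481) · Id(481/481) = 1 · 1 = 1
Summing: (μ * Id)(481) = 481 + -37 + -13 + 1 = 432.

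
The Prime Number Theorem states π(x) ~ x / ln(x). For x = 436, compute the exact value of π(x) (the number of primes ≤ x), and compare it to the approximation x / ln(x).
π(436) = 84;  x/ln(x) ≈ 71.74;  relative error ≈ 14.60%.

Directly count primes up to 436: π(436) = 84. The PNT approximation gives 436/ln(436) ≈ 436/6.07764 ≈ 71.74. Relative error (π(x) − x/ln(x)) / π(x) ≈ 14.60%; the approximation is known to undercount slightly (Li(x) is a better estimate).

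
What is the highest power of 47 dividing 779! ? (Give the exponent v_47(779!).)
v_47(779!) = 16

Legendre's formula: v_p(n!) = Σ_{k ≥ 1} ⌊n / p^k⌋. For p = 47, n = 779, the terms are:
  ⌊779/47^1⌋ = ⌊779/47⌋ = 16
(the next term ⌊779/47^2⌋ = 0, terminating the sum). Summing: v_47(779!) = 16 = 16.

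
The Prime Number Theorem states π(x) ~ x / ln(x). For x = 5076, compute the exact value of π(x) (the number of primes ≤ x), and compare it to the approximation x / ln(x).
π(5076) = 677;  x/ln(x) ≈ 594.92;  relative error ≈ 12.12%.

Directly count primes up to 5076: π(5076) = 677. The PNT approximation gives 5076/ln(5076) ≈ 5076/8.53228 ≈ 594.92. Relative error (π(x) − x/ln(x)) / π(x) ≈ 12.12%; the approximation is known to undercount slightly (Li(x) is a better estimate).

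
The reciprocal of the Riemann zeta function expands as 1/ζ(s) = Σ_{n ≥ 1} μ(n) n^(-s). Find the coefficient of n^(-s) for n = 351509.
μ(351509) = 1

Factor n = 351509 = 17 · 23 · 29 · 31. μ(n) = 0 if any exponent ≥ 2 (not squarefree); otherwise μ(n) = (−1)^{ω(n)} where ω(n) is the number of distinct prime factors. Applying: μ(351509) = 1.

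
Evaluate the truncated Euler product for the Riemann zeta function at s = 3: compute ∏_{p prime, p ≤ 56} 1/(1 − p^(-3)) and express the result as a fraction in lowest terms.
∏ = 16238292364256237331040396846411171054751/13509219810297755163480275884866445246464

The primes p ≤ 56 are [2, 3, 5, 7, 11, 13, 17, 19, 23, 29, 31, 37, 41, 43, 47, 53]. For each prime, (1 − 1/p^3)^(-1) = p^3 / (p^3 − 1). The product is (1 − 1/2^3)^(-1), (1 − 1/3^3)^(-1), (1 − 1/5^3)^(-1), (1 − 1/7^3)^(-1), (1 − 1/11^3)^(-1), (1 − 1/13^3)^(-1), (1 − 1/17^3)^(-1), (1 − 1/19^3)^(-1), (1 − 1/23^3)^(-1), (1 − 1/29^3)^(-1), (1 − 1/31^3)^(-1), (1 − 1/37^3)^(-1), (1 − 1/41^3)^(-1), (1 − 1/43^3)^(-1), (1 − 1/47^3)^(-1), (1 − 1/53^3)^(-1) = ∏ p^3 / (p^3 − 1) = 16238292364256237331040396846411171054751/13509219810297755163480275884866445246464.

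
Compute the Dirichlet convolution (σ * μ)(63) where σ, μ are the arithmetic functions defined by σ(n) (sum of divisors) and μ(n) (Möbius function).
(σ * μ)(63) = 63

Divisors of 63: [1, 3, 7, 9, 21, 63]. For each d | 63:
  d = 1: σ(1) · μ(63/1) = 1 · 0 = 0
  d = 3: σ(3) · μ(63/3) = 4 · 1 = 4
  d = 7: σ(7) · μ(63/7) = 8 · 0 = 0
  d = 9: σ(9) · μ(63/9) = 13 · -1 = -13
  d = 21: σ(21) · μ(63/21) = 32 · -1 = -32
  d = 63: σ(63) · μ(63/63) = 104 · 1 = 104
Summing: (σ * μ)(63) = 0 + 4 + 0 + -13 + -32 + 104 = 63.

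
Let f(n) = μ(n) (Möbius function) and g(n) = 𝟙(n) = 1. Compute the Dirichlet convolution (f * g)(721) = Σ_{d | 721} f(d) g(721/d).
(μ * 𝟙)(721) = 0

Divisors of 721: [1, 7, 103, 721]. For each d | 721:
  d = 1: μ(1) · 𝟙(721/1) = 1 · 1 = 1
  d = 7: μ(7) · 𝟙(721/7) = -1 · 1 = -1
  d = 103: μ(103) · 𝟙(721/103) = -1 · 1 = -1
  d = 721: μ(721) · 𝟙(721/721) = 1 · 1 = 1
Summing: (μ * 𝟙)(721) = 1 + -1 + -1 + 1 = 0.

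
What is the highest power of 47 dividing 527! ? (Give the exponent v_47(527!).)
v_47(527!) = 11

Legendre's formula: v_p(n!) = Σ_{k ≥ 1} ⌊n / p^k⌋. For p = 47, n = 527, the terms are:
  ⌊527/47^1⌋ = ⌊527/47⌋ = 11
(the next term ⌊527/47^2⌋ = 0, terminating the sum). Summing: v_47(527!) = 11 = 11.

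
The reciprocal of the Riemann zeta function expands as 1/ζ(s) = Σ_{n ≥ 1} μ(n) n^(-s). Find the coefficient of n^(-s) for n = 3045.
μ(3045) = 1

Factor n = 3045 = 3 · 5 · 7 · 29. μ(n) = 0 if any exponent ≥ 2 (not squarefree); otherwise μ(n) = (−1)^{ω(n)} where ω(n) is the number of distinct prime factors. Applying: μ(3045) = 1.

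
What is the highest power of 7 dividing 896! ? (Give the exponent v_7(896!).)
v_7(896!) = 148

Legendre's formula: v_p(n!) = Σ_{k ≥ 1} ⌊n / p^k⌋. For p = 7, n = 896, the terms are:
  ⌊896/7^1⌋ = ⌊896/7⌋ = 128
  ⌊896/7^2⌋ = ⌊896/49⌋ = 18
  ⌊896/7^3⌋ = ⌊896/343⌋ = 2
(the next term ⌊896/7^4⌋ = 0, terminating the sum). Summing: v_7(896!) = 128 + 18 + 2 = 148.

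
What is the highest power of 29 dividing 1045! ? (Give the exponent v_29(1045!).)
v_29(1045!) = 37

Legendre's formula: v_p(n!) = Σ_{k ≥ 1} ⌊n / p^k⌋. For p = 29, n = 1045, the terms are:
  ⌊1045/29^1⌋ = ⌊1045/29⌋ = 36
  ⌊1045/29^2⌋ = ⌊1045/841⌋ = 1
(the next term ⌊1045/29^3⌋ = 0, terminating the sum). Summing: v_29(1045!) = 36 + 1 = 37.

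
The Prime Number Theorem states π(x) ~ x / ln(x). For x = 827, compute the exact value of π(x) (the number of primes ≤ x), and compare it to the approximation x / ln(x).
π(827) = 144;  x/ln(x) ≈ 123.11;  relative error ≈ 14.51%.

Directly count primes up to 827: π(827) = 144. The PNT approximation gives 827/ln(827) ≈ 827/6.71780 ≈ 123.11. Relative error (π(x) − x/ln(x)) / π(x) ≈ 14.51%; the approximation is known to undercount slightly (Li(x) is a better estimate).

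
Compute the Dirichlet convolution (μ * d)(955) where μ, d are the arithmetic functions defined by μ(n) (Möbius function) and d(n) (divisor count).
(μ * d)(955) = 1

Divisors of 955: [1, 5, 191, 955]. For each d | 955:
  d = 1: μ(1) · d(955/1) = 1 · 4 = 4
  d = 5: μ(5) · d(955/5) = -1 · 2 = -2
  d = 191: μ(191) · d(955/191) = -1 · 2 = -2
  d = 955: μ(955) · d(955/955) = 1 · 1 = 1
Summing: (μ * d)(955) = 4 + -2 + -2 + 1 = 1.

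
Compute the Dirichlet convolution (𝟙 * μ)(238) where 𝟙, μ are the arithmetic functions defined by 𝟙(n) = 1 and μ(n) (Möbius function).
(𝟙 * μ)(238) = 0

Divisors of 238: [1, 2, 7, 14, 17, 34, 119, 238]. For each d | 238:
  d = 1: 𝟙(1) · μ(238/1) = 1 · -1 = -1
  d = 2: 𝟙(2) · μ(238/2) = 1 · 1 = 1
  d = 7: 𝟙(7) · μ(238/7) = 1 · 1 = 1
  d = 14: 𝟙(14) · μ(238/14) = 1 · -1 = -1
  d = 17: 𝟙(17) · μ(238/17) = 1 · 1 = 1
  d = 34: 𝟙(34) · μ(238/34) = 1 · -1 = -1
  d = 119: 𝟙(119) · μ(238/119) = 1 · -1 = -1
  d = 238: 𝟙(238) · μ(238/238) = 1 · 1 = 1
Summing: (𝟙 * μ)(238) = -1 + 1 + 1 + -1 + 1 + -1 + -1 + 1 = 0.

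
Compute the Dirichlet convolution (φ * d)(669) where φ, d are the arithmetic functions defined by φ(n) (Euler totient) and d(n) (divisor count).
(φ * d)(669) = 896

Divisors of 669: [1, 3, 223, 669]. For each d | 669:
  d = 1: φ(1) · d(669/1) = 1 · 4 = 4
  d = 3: φ(3) · d(669/3) = 2 · 2 = 4
  d = 223: φ(223) · d(669/223) = 222 · 2 = 444
  d = 669: φ(669) · d(669/669) = 444 · 1 = 444
Summing: (φ * d)(669) = 4 + 4 + 444 + 444 = 896.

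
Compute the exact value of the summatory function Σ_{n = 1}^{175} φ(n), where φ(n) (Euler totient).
Σ_{n ≤ 175} φ(n) = 9370

Compute φ(n) for each 1 ≤ n ≤ 175: φ(1) = 1, φ(2) = 1, φ(3) = 2, φ(4) = 2, φ(5) = 4, φ(6) = 2, φ(7) = 6, φ(8) = 4, φ(9) = 6, φ(10) = 4, φ(11) = 10, φ(12) = 4, φ(13) = 12, φ(14) = 6, φ(15) = 8, φ(16) = 8, φ(17) = 16, φ(18) = 6, φ(19) = 18, φ(20) = 8, φ(21) = 12, φ(22) = 10, φ(23) = 22, φ(24) = 8, φ(25) = 20, φ(26) = 12, φ(27) = 18, φ(28) = 12, φ(29) = 28, φ(30) = 8, φ(31) = 30, φ(32) = 16, φ(33) = 20, φ(34) = 16, φ(35) = 24, φ(36) = 12, φ(37) = 36, φ(38) = 18, φ(39) = 24, φ(40) = 16, φ(41) = 40, φ(42) = 12, φ(43) = 42, φ(44) = 20, φ(45) = 24, φ(46) = 22, φ(47) = 46, φ(48) = 16, φ(49) = 42, φ(50) = 20, φ(51) = 32, φ(52) = 24, φ(53) = 52, φ(54) = 18, φ(55) = 40, φ(56) = 24, φ(57) = 36, φ(58) = 28, φ(59) = 58, φ(60) = 16, φ(61) = 60, φ(62) = 30, φ(63) = 36, φ(64) = 32, φ(65) = 48, φ(66) = 20, φ(67) = 66, φ(68) = 32, φ(69) = 44, φ(70) = 24, φ(71) = 70, φ(72) = 24, φ(73) = 72, φ(74) = 36, φ(75) = 40, φ(76) = 36, φ(77) = 60, φ(78) = 24, φ(79) = 78, φ(80) = 32, φ(81) = 54, φ(82) = 40, φ(83) = 82, φ(84) = 24, φ(85) = 64, φ(86) = 42, φ(87) = 56, φ(88) = 40, φ(89) = 88, φ(90) = 24, φ(91) = 72, φ(92) = 44, φ(93) = 60, φ(94) = 46, φ(95) = 72, φ(96) = 32, φ(97) = 96, φ(98) = 42, φ(99) = 60, φ(100) = 40, φ(101) = 100, φ(102) = 32, φ(103) = 102, φ(104) = 48, φ(105) = 48, φ(106) = 52, φ(107) = 106, φ(108) = 36, φ(109) = 108, φ(110) = 40, φ(111) = 72, φ(112) = 48, φ(113) = 112, φ(114) = 36, φ(115) = 88, φ(116) = 56, φ(117) = 72, φ(118) = 58, φ(119) = 96, φ(120) = 32, φ(121) = 110, φ(122) = 60, φ(123) = 80, φ(124) = 60, φ(125) = 100, φ(126) = 36, φ(127) = 126, φ(128) = 64, φ(129) = 84, φ(130) = 48, φ(131) = 130, φ(132) = 40, φ(133) = 108, φ(134) = 66, φ(135) = 72, φ(136) = 64, φ(137) = 136, φ(138) = 44, φ(139) = 138, φ(140) = 48, φ(141) = 92, φ(142) = 70, φ(143) = 120, φ(144) = 48, φ(145) = 112, φ(146) = 72, φ(147) = 84, φ(148) = 72, φ(149) = 148, φ(150) = 40, φ(151) = 150, φ(152) = 72, φ(153) = 96, φ(154) = 60, φ(155) = 120, φ(156) = 48, φ(157) = 156, φ(158) = 78, φ(159) = 104, φ(160) = 64, φ(161) = 132, φ(162) = 54, φ(163) = 162, φ(164) = 80, φ(165) = 80, φ(166) = 82, φ(167) = 166, φ(168) = 48, φ(169) = 156, φ(170) = 64, φ(171) = 108, φ(172) = 84, φ(173) = 172, φ(174) = 56, φ(175) = 120. Summing all 175 values: 9370. (Average order: Σ_{n ≤ x} φ(n) ~ (3/π²) x². For x = 175, (3/π²)·175² ≈ 9308.88.)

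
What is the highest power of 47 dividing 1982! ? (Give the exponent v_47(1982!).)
v_47(1982!) = 42

Legendre's formula: v_p(n!) = Σ_{k ≥ 1} ⌊n / p^k⌋. For p = 47, n = 1982, the terms are:
  ⌊1982/47^1⌋ = ⌊1982/47⌋ = 42
(the next term ⌊1982/47^2⌋ = 0, terminating the sum). Summing: v_47(1982!) = 42 = 42.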